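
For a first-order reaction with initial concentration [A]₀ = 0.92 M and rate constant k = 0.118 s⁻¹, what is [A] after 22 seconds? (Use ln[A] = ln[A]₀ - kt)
0.0686 M

ln[A] = ln[A]₀ - k·t = ln(0.92) - (0.118)·(22) = -0.0834 - 2.5960 = -2.6794
[A] = e^(-2.6794) = 0.0686 M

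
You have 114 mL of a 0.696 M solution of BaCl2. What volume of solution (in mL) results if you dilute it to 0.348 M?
Using M₁V₁ = M₂V₂:
0.696 × 114 = 0.348 × V₂
V₂ = (0.696 × 114) / 0.348 = 228 mL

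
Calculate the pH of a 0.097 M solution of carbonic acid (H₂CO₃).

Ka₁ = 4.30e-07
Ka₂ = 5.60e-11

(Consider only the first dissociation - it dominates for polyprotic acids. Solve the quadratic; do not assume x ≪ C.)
pH = 3.69

x² + Ka₁·x − Ka₁·C = 0 with Ka₁ = 4.30e-07, C = 0.097.
x = (−Ka₁ + √(Ka₁² + 4·Ka₁·C))/2 = 2.0402e-04 M, so pH = 3.69.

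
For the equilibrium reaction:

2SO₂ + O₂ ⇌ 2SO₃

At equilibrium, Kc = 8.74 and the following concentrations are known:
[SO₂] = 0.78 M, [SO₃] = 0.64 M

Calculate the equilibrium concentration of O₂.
[O₂] = 0.0770 M

Kc = ([SO₃]^2) / ([SO₂]^2 × [O₂]) = 8.74
[O₂]^1 = (product terms)/(Kc · other reactant terms) = 0.4096 / (8.74 · 0.6084) = 0.07703
[O₂] = 0.0770 M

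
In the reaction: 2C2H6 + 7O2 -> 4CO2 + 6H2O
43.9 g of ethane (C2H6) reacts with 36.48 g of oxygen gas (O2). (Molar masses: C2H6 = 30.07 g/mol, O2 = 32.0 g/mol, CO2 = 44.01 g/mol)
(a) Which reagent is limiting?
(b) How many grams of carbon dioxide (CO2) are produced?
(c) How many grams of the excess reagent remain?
(a) O2, (b) 28.67 g, (c) 34.11 g

Moles of C2H6 = 43.9 g ÷ 30.07 g/mol = 1.45993 mol
Moles of O2 = 36.48 g ÷ 32.0 g/mol = 1.14 mol
Moles ÷ coefficient: C2H6: 1.45993/2 = 0.73, O2: 1.14/7 = 0.1629
(a) O2 has the smaller value, so O2 is the limiting reagent.
(b) Moles of CO2 = 1.14 mol O2 × (4/7) = 0.651429 mol; mass = 0.651429 mol × 44.01 g/mol = 28.67 g
(c) C2H6 consumed = 1.14 × (2/7) = 0.325714 mol; remaining = 1.45993 − 0.325714 = 1.13421 mol; mass = 1.13421 mol × 30.07 g/mol = 34.11 g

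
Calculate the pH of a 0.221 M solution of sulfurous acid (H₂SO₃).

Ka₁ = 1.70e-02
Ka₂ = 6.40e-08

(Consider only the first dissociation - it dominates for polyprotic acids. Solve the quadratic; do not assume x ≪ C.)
pH = 1.27

x² + Ka₁·x − Ka₁·C = 0 with Ka₁ = 1.70e-02, C = 0.221.
x = (−Ka₁ + √(Ka₁² + 4·Ka₁·C))/2 = 5.3381e-02 M, so pH = 1.27.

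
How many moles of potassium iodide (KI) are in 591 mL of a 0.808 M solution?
Moles = Molarity × Volume (L)
Moles = 0.808 M × 0.591 L = 0.4775 mol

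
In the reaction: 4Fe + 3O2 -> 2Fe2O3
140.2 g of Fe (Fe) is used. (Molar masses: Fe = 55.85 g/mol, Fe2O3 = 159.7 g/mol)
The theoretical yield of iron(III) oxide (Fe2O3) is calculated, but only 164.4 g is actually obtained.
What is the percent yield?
Moles of Fe = 140.2 g ÷ 55.85 g/mol = 2.5103 mol
Mole ratio: 2 mol Fe2O3 / 4 mol Fe
Moles of Fe2O3 = 2.5103 × (2/4) = 1.25515 mol
Theoretical yield = 1.25515 mol × 159.7 g/mol = 200.45 g
Actual yield = 164.4 g
Percent yield = (164.4 / 200.45) × 100% = 82.0%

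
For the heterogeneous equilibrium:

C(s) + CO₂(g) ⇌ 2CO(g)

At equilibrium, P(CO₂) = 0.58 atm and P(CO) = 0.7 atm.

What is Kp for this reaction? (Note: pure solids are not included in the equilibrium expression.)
K_p = 0.845

Solid C is excluded.
Kp = P(CO)²/P(CO₂) = (0.7)²/0.58 = 0.49/0.58 = 0.845.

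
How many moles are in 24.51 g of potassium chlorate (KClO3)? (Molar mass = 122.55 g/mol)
Moles = 24.51 g ÷ 122.55 g/mol = 0.2 mol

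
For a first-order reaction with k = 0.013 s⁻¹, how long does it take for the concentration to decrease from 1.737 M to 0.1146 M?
209.11 s

From ln[A] = ln[A]₀ - k·t: t = ln([A]₀/[A])/k = ln(1.737/0.1146)/0.013 = ln(15.1571)/0.013 = 2.7185/0.013 = 209.11 s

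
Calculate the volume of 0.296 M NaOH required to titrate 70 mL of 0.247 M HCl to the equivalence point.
V_{base} = 58.4 mL

At equivalence: moles acid = moles base.
moles HCl = 0.247 M × 0.07 L = 0.01729 mol
V_NaOH = 0.01729 mol ÷ 0.296 M = 0.05841 L = 58.4 mL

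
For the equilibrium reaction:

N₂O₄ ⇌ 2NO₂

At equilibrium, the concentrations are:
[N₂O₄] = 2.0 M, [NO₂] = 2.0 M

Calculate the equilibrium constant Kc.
K_c = 2.0000

Kc = ([NO₂]^2) / ([N₂O₄])
   = ((2.0)^2) / ((2.0))
   = 4 / 2 = 2.0000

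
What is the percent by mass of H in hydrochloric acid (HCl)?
Mass of H in formula = 1.008 × 1 = 1.008 g/mol
Molar mass = 36.46 g/mol
% H = (1.008/36.46) × 100% = 2.76%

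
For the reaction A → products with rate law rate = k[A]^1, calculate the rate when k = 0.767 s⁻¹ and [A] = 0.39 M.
0.2991 M/s

rate = k·[A]^1 = 0.767·(0.39)^1 = 0.767·0.39 = 0.2991 M/s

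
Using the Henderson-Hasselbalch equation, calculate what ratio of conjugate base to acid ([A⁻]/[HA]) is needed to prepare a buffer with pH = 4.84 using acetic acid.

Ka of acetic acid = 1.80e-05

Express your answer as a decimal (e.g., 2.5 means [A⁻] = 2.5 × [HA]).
[A⁻]/[HA] = 1.245

pKa = −log(1.80e-05) = 4.7447. pH = pKa + log([A⁻]/[HA]). 4.84 = 4.7447 + log(ratio). log(ratio) = 4.84 − 4.7447 = 0.0953. ratio = 10^(0.0953) = 1.245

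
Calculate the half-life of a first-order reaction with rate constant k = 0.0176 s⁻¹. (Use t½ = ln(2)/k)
39.38 s

t½ = ln(2)/k = 0.6931/0.0176 = 39.38 s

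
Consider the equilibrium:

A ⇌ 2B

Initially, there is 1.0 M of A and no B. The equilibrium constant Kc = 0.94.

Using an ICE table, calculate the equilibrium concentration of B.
[B] = 0.763 M

ICE: [A] = 1.0 − x, [B] = 2x.
Kc = (2x)²/(1.0 − x) = 0.94 ⇒ 4x² + 0.94x − 0.94 = 0.
x = (−0.94 + √(0.94² + 4·4·0.94))/(2·4) = (−0.94 + √15.924)/8 = 0.3813.
[B] = 2x = 0.763 M.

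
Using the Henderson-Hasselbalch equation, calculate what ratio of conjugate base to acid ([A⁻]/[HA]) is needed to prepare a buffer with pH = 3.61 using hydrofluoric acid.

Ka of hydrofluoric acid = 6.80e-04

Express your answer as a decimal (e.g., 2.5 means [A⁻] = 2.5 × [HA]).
[A⁻]/[HA] = 2.770

pKa = −log(6.80e-04) = 3.1675. pH = pKa + log([A⁻]/[HA]). 3.61 = 3.1675 + log(ratio). log(ratio) = 3.61 − 3.1675 = 0.4425. ratio = 10^(0.4425) = 2.770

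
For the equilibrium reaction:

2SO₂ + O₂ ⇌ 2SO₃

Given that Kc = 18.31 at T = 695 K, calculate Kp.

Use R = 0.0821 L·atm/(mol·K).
K_p = 0.3209

Δn = (moles gaseous products) − (moles gaseous reactants) = -1
T = 695 K; RT = 0.0821 × 695 = 57.0595
Kp = Kc·(RT)^Δn = 18.31 × (57.0595)^-1 = 18.31 × 0.0175256 = 0.3209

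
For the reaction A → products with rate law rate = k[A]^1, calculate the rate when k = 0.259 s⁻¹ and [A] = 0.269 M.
0.06967 M/s

rate = k·[A]^1 = 0.259·(0.269)^1 = 0.259·0.269 = 0.06967 M/s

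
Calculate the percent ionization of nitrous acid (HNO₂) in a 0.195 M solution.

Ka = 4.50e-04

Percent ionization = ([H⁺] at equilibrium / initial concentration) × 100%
Percent ionization = 4.69%

Let x = [H⁺]. Ka = x²/(C - x) ⇒ x² + (4.50e-04)x - (4.50e-04)(0.195) = 0. x = 9.1452e-03. Percent = (9.1452e-03/0.195) × 100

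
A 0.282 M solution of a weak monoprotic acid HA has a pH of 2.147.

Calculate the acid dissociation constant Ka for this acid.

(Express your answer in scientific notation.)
K_a = 1.85e-04

[H⁺] = 10^(−pH) = 10^(−2.147) = 7.129e-03 M. For HA ⇌ H⁺ + A⁻, Ka = x²/(C − x) = (7.129e-03)²/(0.282 − 7.129e-03) = 1.85e-04.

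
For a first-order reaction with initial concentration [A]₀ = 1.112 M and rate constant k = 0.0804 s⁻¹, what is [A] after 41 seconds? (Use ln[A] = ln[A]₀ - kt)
0.0412 M

ln[A] = ln[A]₀ - k·t = ln(1.112) - (0.0804)·(41) = 0.1062 - 3.2964 = -3.1902
[A] = e^(-3.1902) = 0.0412 M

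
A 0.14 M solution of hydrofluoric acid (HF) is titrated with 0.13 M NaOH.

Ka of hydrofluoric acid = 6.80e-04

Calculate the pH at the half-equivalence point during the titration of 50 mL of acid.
pH = pKa = 3.17

At the half-equivalence point, [HA] = [A⁻], so by Henderson–Hasselbalch pH = pKa + log(1) = pKa.
pKa = −log(6.80e-04) = 3.17.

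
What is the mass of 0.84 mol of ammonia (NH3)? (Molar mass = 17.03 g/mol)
Mass = 0.84 mol × 17.03 g/mol = 14.31 g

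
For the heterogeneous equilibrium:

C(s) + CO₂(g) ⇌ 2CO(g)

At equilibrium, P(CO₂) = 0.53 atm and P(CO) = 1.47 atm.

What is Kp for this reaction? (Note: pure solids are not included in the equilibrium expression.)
K_p = 4.077

Solid C is excluded.
Kp = P(CO)²/P(CO₂) = (1.47)²/0.53 = 2.161/0.53 = 4.077.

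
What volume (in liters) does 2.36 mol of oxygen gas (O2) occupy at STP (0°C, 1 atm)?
At STP, 1 mol of gas occupies 22.4 L
Volume = 2.36 mol × 22.4 L/mol = 52.86 L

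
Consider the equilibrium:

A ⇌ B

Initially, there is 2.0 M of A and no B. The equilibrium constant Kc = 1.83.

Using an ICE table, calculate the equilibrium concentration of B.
[B] = 1.293 M

ICE: [A] = 2.0 − x, [B] = x.
Kc = x/(2.0 − x) = 1.83 ⇒ x = 1.83·2.0/(1 + 1.83) = 3.66/2.83 = 1.293.
[B] = x = 1.293 M.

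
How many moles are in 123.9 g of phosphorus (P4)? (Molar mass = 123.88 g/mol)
Moles = 123.9 g ÷ 123.88 g/mol = 1 mol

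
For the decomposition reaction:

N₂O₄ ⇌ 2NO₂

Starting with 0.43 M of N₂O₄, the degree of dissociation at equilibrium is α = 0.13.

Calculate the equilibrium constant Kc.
K_c = 0.0334

x = α·[A]₀ = 0.13 × 0.43 = 0.0559 M dissociated.
At eq: [N₂O₄] = 0.43 − 0.0559 = 0.3741 M; [NO₂] = 2x = 0.1118 M.
Kc = [NO₂]²/[N₂O₄] = (0.1118)²/0.3741 = 0.03341.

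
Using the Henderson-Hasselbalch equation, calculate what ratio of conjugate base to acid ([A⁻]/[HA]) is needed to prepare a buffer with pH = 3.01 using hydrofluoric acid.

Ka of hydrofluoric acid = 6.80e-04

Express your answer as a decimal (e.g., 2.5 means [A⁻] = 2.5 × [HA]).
[A⁻]/[HA] = 0.696

pKa = −log(6.80e-04) = 3.1675. pH = pKa + log([A⁻]/[HA]). 3.01 = 3.1675 + log(ratio). log(ratio) = 3.01 − 3.1675 = -0.1575. ratio = 10^(-0.1575) = 0.696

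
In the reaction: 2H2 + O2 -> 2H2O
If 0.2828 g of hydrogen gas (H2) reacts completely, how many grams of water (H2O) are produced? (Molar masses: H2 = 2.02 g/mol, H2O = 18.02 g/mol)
Moles of H2 = 0.2828 g ÷ 2.02 g/mol = 0.14 mol
Mole ratio: 2 mol H2O / 2 mol H2
Moles of H2O = 0.14 × (2/2) = 0.14 mol
Mass of H2O = 0.14 mol × 18.02 g/mol = 2.523 g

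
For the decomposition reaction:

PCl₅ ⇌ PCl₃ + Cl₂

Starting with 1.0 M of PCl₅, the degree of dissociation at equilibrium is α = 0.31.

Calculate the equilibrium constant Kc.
K_c = 0.1393

x = α·[A]₀ = 0.31 × 1.0 = 0.31 M dissociated.
At eq: [PCl₅] = 1.0 − 0.31 = 0.69 M; [PCl₃] = [Cl₂] = x = 0.31 M.
Kc = [PCl₃][Cl₂]/[PCl₅] = (0.31)²/0.69 = 0.1393.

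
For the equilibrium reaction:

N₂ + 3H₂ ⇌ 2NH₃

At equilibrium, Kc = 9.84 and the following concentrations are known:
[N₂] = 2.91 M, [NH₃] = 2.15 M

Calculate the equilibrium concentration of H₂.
[H₂] = 0.5445 M

Kc = ([NH₃]^2) / ([N₂] × [H₂]^3) = 9.84
[H₂]^3 = (product terms)/(Kc · other reactant terms) = 4.6225 / (9.84 · 2.91) = 0.16143
[H₂] = (0.16143)^(1/3) = 0.5445 M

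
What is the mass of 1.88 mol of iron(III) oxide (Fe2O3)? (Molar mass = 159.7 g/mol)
Mass = 1.88 mol × 159.7 g/mol = 300.2 g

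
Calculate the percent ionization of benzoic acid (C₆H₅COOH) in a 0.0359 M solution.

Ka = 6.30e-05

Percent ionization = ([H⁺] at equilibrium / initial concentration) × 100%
Percent ionization = 4.1%

Let x = [H⁺]. Ka = x²/(C - x) ⇒ x² + (6.30e-05)x - (6.30e-05)(0.0359) = 0. x = 1.4727e-03. Percent = (1.4727e-03/0.0359) × 100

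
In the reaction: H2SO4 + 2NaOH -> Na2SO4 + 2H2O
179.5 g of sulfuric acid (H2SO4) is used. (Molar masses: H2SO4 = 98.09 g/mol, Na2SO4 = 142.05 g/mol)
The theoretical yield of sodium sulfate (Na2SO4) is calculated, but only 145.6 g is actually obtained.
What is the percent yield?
Moles of H2SO4 = 179.5 g ÷ 98.09 g/mol = 1.82995 mol
Mole ratio: 1 mol Na2SO4 / 1 mol H2SO4
Moles of Na2SO4 = 1.82995 × (1/1) = 1.82995 mol
Theoretical yield = 1.82995 mol × 142.05 g/mol = 259.94 g
Actual yield = 145.6 g
Percent yield = (145.6 / 259.94) × 100% = 56.0%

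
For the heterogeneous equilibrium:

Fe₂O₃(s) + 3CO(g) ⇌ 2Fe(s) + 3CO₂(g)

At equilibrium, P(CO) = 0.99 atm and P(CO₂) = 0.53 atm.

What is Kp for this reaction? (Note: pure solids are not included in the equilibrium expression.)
K_p = 0.153

Solids (Fe₂O₃, Fe) are excluded.
Kp = P(CO₂)³/P(CO)³ = (0.53)³/(0.99)³ = 0.1489/0.9703 = 0.153.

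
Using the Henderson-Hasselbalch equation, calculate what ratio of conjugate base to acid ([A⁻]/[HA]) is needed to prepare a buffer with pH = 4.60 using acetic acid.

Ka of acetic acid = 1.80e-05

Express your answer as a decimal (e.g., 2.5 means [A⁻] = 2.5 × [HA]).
[A⁻]/[HA] = 0.717

pKa = −log(1.80e-05) = 4.7447. pH = pKa + log([A⁻]/[HA]). 4.60 = 4.7447 + log(ratio). log(ratio) = 4.60 − 4.7447 = -0.1447. ratio = 10^(-0.1447) = 0.717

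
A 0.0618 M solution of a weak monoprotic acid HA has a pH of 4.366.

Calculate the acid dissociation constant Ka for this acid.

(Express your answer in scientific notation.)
K_a = 3.00e-08

[H⁺] = 10^(−pH) = 10^(−4.366) = 4.305e-05 M. For HA ⇌ H⁺ + A⁻, Ka = x²/(C − x) = (4.305e-05)²/(0.0618 − 4.305e-05) = 3.00e-08.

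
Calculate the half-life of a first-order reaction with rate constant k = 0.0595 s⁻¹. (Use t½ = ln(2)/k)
11.65 s

t½ = ln(2)/k = 0.6931/0.0595 = 11.65 s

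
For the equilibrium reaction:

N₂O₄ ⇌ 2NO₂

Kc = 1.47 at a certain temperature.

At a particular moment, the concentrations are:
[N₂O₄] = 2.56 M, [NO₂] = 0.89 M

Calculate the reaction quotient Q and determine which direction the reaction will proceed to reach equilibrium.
Q = 0.309, Q < K, reaction proceeds forward (toward products)

Q = ([NO₂]^2) / ([N₂O₄])
  = ((0.89)^2) / ((2.56)) = 0.7921/2.56 = 0.3094
Since Q = 0.3094 < Kc = 1.47, the reaction proceeds forward (toward products) to reach equilibrium.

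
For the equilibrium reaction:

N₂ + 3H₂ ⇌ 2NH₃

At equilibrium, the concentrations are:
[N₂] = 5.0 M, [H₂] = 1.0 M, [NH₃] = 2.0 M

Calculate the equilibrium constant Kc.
K_c = 0.8000

Kc = ([NH₃]^2) / ([N₂] × [H₂]^3)
   = ((2.0)^2) / ((5.0)·(1.0)^3)
   = 4 / 5 = 0.8000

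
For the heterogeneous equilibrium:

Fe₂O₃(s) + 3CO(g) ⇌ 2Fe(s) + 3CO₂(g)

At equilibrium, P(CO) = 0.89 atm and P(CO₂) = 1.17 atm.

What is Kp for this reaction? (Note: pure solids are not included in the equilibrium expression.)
K_p = 2.272

Solids (Fe₂O₃, Fe) are excluded.
Kp = P(CO₂)³/P(CO)³ = (1.17)³/(0.89)³ = 1.602/0.705 = 2.272.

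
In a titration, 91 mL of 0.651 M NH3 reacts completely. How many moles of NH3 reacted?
Moles = Molarity × Volume (L)
Moles = 0.651 M × 0.091 L = 0.05924 mol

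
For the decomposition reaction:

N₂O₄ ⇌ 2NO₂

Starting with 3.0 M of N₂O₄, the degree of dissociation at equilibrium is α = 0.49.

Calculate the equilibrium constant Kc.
K_c = 5.6494

x = α·[A]₀ = 0.49 × 3.0 = 1.47 M dissociated.
At eq: [N₂O₄] = 3.0 − 1.47 = 1.53 M; [NO₂] = 2x = 2.94 M.
Kc = [NO₂]²/[N₂O₄] = (2.94)²/1.53 = 5.649.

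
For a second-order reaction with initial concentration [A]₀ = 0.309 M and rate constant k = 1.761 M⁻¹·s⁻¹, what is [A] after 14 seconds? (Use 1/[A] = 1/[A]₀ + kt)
0.0359 M

1/[A] = 1/[A]₀ + k·t = 1/0.309 + (1.761)·(14) = 3.2362 + 24.6540 = 27.8902
[A] = 1/27.8902 = 0.0359 M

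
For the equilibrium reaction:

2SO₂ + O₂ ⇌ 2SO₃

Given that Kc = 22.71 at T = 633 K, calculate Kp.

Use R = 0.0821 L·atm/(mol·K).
K_p = 0.4370

Δn = (moles gaseous products) − (moles gaseous reactants) = -1
T = 633 K; RT = 0.0821 × 633 = 51.9693
Kp = Kc·(RT)^Δn = 22.71 × (51.9693)^-1 = 22.71 × 0.0192421 = 0.4370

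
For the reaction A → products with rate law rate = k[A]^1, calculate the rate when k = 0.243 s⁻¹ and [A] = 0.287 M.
0.06974 M/s

rate = k·[A]^1 = 0.243·(0.287)^1 = 0.243·0.287 = 0.06974 M/s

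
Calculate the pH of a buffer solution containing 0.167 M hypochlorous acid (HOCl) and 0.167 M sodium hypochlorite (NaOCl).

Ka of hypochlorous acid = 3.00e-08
pH = 7.52

pKa = -log(3.00e-08) = 7.52. pH = pKa + log([A⁻]/[HA]) = 7.52 + log(0.167/0.167)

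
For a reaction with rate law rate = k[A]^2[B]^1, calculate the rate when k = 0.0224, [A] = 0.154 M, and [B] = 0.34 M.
0.0001806 M/s

rate = k·[A]^2·[B]^1 = 0.0224·(0.154)^2·(0.34)^1 = 0.0224·0.023716·0.34 = 0.0001806 M/s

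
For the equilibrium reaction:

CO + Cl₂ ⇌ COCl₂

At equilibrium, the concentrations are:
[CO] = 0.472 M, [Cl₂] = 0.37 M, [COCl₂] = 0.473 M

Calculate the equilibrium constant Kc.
K_c = 2.7084

Kc = ([COCl₂]) / ([CO] × [Cl₂])
   = ((0.473)) / ((0.472)·(0.37))
   = 0.473 / 0.17464 = 2.7084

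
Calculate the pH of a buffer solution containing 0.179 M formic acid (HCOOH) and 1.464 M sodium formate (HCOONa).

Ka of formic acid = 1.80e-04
pH = 4.66

pKa = -log(1.80e-04) = 3.74. pH = pKa + log([A⁻]/[HA]) = 3.74 + log(1.464/0.179)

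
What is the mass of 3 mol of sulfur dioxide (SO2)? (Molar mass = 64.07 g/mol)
Mass = 3 mol × 64.07 g/mol = 192.2 g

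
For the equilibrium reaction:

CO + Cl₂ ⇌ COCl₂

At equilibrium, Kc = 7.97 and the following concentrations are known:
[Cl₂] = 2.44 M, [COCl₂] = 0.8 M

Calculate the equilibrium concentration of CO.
[CO] = 0.0411 M

Kc = ([COCl₂]) / ([CO] × [Cl₂]) = 7.97
[CO]^1 = (product terms)/(Kc · other reactant terms) = 0.8 / (7.97 · 2.44) = 0.041138
[CO] = 0.0411 M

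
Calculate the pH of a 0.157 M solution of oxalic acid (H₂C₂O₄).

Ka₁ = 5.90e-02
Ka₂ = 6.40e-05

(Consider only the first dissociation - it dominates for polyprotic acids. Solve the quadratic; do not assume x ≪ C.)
pH = 1.15

x² + Ka₁·x − Ka₁·C = 0 with Ka₁ = 5.90e-02, C = 0.157.
x = (−Ka₁ + √(Ka₁² + 4·Ka₁·C))/2 = 7.1164e-02 M, so pH = 1.15.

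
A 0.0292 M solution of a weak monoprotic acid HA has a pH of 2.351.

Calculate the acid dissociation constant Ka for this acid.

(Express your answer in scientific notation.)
K_a = 8.03e-04

[H⁺] = 10^(−pH) = 10^(−2.351) = 4.457e-03 M. For HA ⇌ H⁺ + A⁻, Ka = x²/(C − x) = (4.457e-03)²/(0.0292 − 4.457e-03) = 8.03e-04.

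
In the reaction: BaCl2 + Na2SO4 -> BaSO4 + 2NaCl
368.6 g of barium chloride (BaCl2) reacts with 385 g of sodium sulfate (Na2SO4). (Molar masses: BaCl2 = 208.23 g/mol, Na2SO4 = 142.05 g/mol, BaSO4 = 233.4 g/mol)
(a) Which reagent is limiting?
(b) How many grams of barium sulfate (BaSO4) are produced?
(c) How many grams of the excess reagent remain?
(a) BaCl2, (b) 413.2 g, (c) 133.5 g

Moles of BaCl2 = 368.6 g ÷ 208.23 g/mol = 1.77016 mol
Moles of Na2SO4 = 385 g ÷ 142.05 g/mol = 2.71031 mol
Moles ÷ coefficient: BaCl2: 1.77016/1 = 1.77, Na2SO4: 2.71031/1 = 2.71
(a) BaCl2 has the smaller value, so BaCl2 is the limiting reagent.
(b) Moles of BaSO4 = 1.77016 mol BaCl2 × (1/1) = 1.77016 mol; mass = 1.77016 mol × 233.4 g/mol = 413.2 g
(c) Na2SO4 consumed = 1.77016 × (1/1) = 1.77016 mol; remaining = 2.71031 − 1.77016 = 0.940155 mol; mass = 0.940155 mol × 142.05 g/mol = 133.5 g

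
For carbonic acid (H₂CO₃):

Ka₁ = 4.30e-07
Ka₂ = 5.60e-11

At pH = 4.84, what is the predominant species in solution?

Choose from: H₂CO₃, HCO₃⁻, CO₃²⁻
H₂CO₃

pKa1 = 6.37, pKa2 = 10.25. Each pKa is the crossover between adjacent species; pH = 4.84 lies in the region where H₂CO₃ predominates.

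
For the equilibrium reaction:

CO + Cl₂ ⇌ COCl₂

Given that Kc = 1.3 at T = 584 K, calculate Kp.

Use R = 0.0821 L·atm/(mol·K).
K_p = 0.0271

Δn = (moles gaseous products) − (moles gaseous reactants) = -1
T = 584 K; RT = 0.0821 × 584 = 47.9464
Kp = Kc·(RT)^Δn = 1.3 × (47.9464)^-1 = 1.3 × 0.0208566 = 0.0271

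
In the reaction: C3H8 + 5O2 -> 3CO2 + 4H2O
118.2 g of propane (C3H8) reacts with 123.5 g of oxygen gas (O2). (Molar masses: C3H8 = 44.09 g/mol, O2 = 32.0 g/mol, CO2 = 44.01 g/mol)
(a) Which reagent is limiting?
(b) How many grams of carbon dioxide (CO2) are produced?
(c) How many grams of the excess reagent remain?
(a) O2, (b) 101.9 g, (c) 84.17 g

Moles of C3H8 = 118.2 g ÷ 44.09 g/mol = 2.68088 mol
Moles of O2 = 123.5 g ÷ 32.0 g/mol = 3.85938 mol
Moles ÷ coefficient: C3H8: 2.68088/1 = 2.681, O2: 3.85938/5 = 0.7719
(a) O2 has the smaller value, so O2 is the limiting reagent.
(b) Moles of CO2 = 3.85938 mol O2 × (3/5) = 2.31562 mol; mass = 2.31562 mol × 44.01 g/mol = 101.9 g
(c) C3H8 consumed = 3.85938 × (1/5) = 0.771875 mol; remaining = 2.68088 − 0.771875 = 1.90901 mol; mass = 1.90901 mol × 44.09 g/mol = 84.17 g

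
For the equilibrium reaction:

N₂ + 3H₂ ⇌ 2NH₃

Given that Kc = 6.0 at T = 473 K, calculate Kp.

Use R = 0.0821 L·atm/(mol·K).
K_p = 0.0040

Δn = (moles gaseous products) − (moles gaseous reactants) = -2
T = 473 K; RT = 0.0821 × 473 = 38.8333
Kp = Kc·(RT)^Δn = 6.0 × (38.8333)^-2 = 6.0 × 0.000663119 = 0.0040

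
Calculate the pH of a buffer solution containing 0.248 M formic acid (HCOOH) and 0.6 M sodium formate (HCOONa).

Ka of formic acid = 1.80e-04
pH = 4.13

pKa = -log(1.80e-04) = 3.74. pH = pKa + log([A⁻]/[HA]) = 3.74 + log(0.6/0.248)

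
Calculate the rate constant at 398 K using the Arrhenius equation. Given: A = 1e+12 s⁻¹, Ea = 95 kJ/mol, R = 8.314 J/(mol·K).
3.40e-01 s⁻¹

k = A·exp(-Ea/(R·T)) = 1e+12·exp(-95000/(8.314·398)) = 1e+12·exp(-28.7098) = 1e+12·3.4000e-13 = 3.40e-01 s⁻¹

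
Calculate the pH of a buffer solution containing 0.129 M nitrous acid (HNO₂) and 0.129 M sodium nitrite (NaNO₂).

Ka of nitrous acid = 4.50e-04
pH = 3.35

pKa = -log(4.50e-04) = 3.35. pH = pKa + log([A⁻]/[HA]) = 3.35 + log(0.129/0.129)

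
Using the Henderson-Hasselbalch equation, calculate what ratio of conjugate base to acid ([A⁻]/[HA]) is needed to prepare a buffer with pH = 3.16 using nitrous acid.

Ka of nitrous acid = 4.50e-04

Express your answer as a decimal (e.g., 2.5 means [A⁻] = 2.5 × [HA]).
[A⁻]/[HA] = 0.650

pKa = −log(4.50e-04) = 3.3468. pH = pKa + log([A⁻]/[HA]). 3.16 = 3.3468 + log(ratio). log(ratio) = 3.16 − 3.3468 = -0.1868. ratio = 10^(-0.1868) = 0.650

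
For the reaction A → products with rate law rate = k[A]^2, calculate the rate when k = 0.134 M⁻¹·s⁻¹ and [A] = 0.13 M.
0.002265 M/s

rate = k·[A]^2 = 0.134·(0.13)^2 = 0.134·0.0169 = 0.002265 M/s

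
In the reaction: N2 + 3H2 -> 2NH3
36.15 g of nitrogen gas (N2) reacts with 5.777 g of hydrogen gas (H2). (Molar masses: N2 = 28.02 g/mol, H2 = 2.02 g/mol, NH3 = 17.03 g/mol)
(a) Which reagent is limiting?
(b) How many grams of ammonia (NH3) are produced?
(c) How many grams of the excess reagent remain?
(a) H2, (b) 32.47 g, (c) 9.439 g

Moles of N2 = 36.15 g ÷ 28.02 g/mol = 1.29015 mol
Moles of H2 = 5.777 g ÷ 2.02 g/mol = 2.8599 mol
Moles ÷ coefficient: N2: 1.29015/1 = 1.29, H2: 2.8599/3 = 0.9533
(a) H2 has the smaller value, so H2 is the limiting reagent.
(b) Moles of NH3 = 2.8599 mol H2 × (2/3) = 1.9066 mol; mass = 1.9066 mol × 17.03 g/mol = 32.47 g
(c) N2 consumed = 2.8599 × (1/3) = 0.9533 mol; remaining = 1.29015 − 0.9533 = 0.33685 mol; mass = 0.33685 mol × 28.02 g/mol = 9.439 g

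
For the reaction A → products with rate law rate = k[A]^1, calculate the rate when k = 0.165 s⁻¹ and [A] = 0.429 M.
0.07079 M/s

rate = k·[A]^1 = 0.165·(0.429)^1 = 0.165·0.429 = 0.07079 M/s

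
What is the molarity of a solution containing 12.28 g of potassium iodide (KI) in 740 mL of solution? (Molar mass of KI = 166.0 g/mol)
Moles of KI = 12.28 g ÷ 166.0 g/mol = 0.0739759 mol
Volume = 740 mL = 0.74 L
Molarity = 0.0739759 mol ÷ 0.74 L = 0.09997 M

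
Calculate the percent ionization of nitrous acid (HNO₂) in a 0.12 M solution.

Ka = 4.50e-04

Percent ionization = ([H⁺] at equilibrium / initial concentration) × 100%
Percent ionization = 5.94%

Let x = [H⁺]. Ka = x²/(C - x) ⇒ x² + (4.50e-04)x - (4.50e-04)(0.12) = 0. x = 7.1269e-03. Percent = (7.1269e-03/0.12) × 100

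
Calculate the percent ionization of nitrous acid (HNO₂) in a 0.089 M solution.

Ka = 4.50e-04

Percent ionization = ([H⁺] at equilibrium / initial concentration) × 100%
Percent ionization = 6.86%

Let x = [H⁺]. Ka = x²/(C - x) ⇒ x² + (4.50e-04)x - (4.50e-04)(0.089) = 0. x = 6.1075e-03. Percent = (6.1075e-03/0.089) × 100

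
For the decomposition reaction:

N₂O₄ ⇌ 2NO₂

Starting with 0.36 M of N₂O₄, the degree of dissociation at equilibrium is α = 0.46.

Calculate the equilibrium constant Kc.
K_c = 0.5643

x = α·[A]₀ = 0.46 × 0.36 = 0.1656 M dissociated.
At eq: [N₂O₄] = 0.36 − 0.1656 = 0.1944 M; [NO₂] = 2x = 0.3312 M.
Kc = [NO₂]²/[N₂O₄] = (0.3312)²/0.1944 = 0.5643.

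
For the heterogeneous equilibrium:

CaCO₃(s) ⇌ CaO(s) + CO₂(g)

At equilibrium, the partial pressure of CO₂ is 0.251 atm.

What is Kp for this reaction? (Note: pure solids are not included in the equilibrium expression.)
K_p = 0.251

Solids (CaCO₃, CaO) have activity 1 and are excluded.
Kp = P(CO₂) = 0.251.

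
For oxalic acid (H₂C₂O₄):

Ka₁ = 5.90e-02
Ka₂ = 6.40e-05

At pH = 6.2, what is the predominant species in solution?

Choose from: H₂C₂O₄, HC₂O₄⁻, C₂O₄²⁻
C₂O₄²⁻

pKa1 = 1.23, pKa2 = 4.19. Each pKa is the crossover between adjacent species; pH = 6.2 lies in the region where C₂O₄²⁻ predominates.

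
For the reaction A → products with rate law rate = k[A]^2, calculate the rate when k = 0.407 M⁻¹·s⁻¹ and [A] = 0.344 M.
0.04816 M/s

rate = k·[A]^2 = 0.407·(0.344)^2 = 0.407·0.118336 = 0.04816 M/s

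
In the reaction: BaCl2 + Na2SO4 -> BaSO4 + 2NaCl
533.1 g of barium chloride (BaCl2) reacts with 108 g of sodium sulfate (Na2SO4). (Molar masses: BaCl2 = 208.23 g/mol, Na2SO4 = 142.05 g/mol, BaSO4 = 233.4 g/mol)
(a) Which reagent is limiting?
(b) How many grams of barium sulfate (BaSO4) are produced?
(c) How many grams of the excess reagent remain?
(a) Na2SO4, (b) 177.5 g, (c) 374.8 g

Moles of BaCl2 = 533.1 g ÷ 208.23 g/mol = 2.56015 mol
Moles of Na2SO4 = 108 g ÷ 142.05 g/mol = 0.760296 mol
Moles ÷ coefficient: BaCl2: 2.56015/1 = 2.56, Na2SO4: 0.760296/1 = 0.7603
(a) Na2SO4 has the smaller value, so Na2SO4 is the limiting reagent.
(b) Moles of BaSO4 = 0.760296 mol Na2SO4 × (1/1) = 0.760296 mol; mass = 0.760296 mol × 233.4 g/mol = 177.5 g
(c) BaCl2 consumed = 0.760296 × (1/1) = 0.760296 mol; remaining = 2.56015 − 0.760296 = 1.79985 mol; mass = 1.79985 mol × 208.23 g/mol = 374.8 g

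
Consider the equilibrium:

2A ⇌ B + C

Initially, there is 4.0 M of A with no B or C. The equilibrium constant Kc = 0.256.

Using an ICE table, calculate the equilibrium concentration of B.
[B] = 1.006 M

ICE: [A] = 4.0 − 2x, [B] = [C] = x.
Kc = x²/(4.0 − 2x)² = 0.256 ⇒ √Kc = x/(4.0 − 2x).
x = √0.256·4.0/(1 + 2√0.256) = 0.50596·4.0/2.0119 = 1.0059.
[B] = x = 1.006 M.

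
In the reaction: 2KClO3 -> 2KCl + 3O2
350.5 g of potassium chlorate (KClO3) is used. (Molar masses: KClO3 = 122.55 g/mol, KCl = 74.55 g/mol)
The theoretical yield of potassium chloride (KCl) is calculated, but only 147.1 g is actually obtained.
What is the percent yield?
Moles of KClO3 = 350.5 g ÷ 122.55 g/mol = 2.86006 mol
Mole ratio: 2 mol KCl / 2 mol KClO3
Moles of KCl = 2.86006 × (2/2) = 2.86006 mol
Theoretical yield = 2.86006 mol × 74.55 g/mol = 213.22 g
Actual yield = 147.1 g
Percent yield = (147.1 / 213.22) × 100% = 69.0%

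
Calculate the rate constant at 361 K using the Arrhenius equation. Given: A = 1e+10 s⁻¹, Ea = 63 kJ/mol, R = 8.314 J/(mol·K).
7.65e+00 s⁻¹

k = A·exp(-Ea/(R·T)) = 1e+10·exp(-63000/(8.314·361)) = 1e+10·exp(-20.9905) = 1e+10·7.6547e-10 = 7.65e+00 s⁻¹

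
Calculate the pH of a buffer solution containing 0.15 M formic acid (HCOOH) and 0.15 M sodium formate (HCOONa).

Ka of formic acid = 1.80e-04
pH = 3.74

pKa = -log(1.80e-04) = 3.74. pH = pKa + log([A⁻]/[HA]) = 3.74 + log(0.15/0.15)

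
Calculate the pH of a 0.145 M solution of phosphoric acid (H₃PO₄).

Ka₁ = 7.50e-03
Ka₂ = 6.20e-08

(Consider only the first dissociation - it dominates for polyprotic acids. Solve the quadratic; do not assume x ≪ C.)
pH = 1.53

x² + Ka₁·x − Ka₁·C = 0 with Ka₁ = 7.50e-03, C = 0.145.
x = (−Ka₁ + √(Ka₁² + 4·Ka₁·C))/2 = 2.9440e-02 M, so pH = 1.53.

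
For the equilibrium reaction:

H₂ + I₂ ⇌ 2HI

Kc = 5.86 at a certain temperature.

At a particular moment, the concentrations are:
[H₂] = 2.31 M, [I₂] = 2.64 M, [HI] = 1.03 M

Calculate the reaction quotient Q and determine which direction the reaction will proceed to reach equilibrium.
Q = 0.174, Q < K, reaction proceeds forward (toward products)

Q = ([HI]^2) / ([H₂] × [I₂])
  = ((1.03)^2) / ((2.31)·(2.64)) = 1.0609/6.0984 = 0.174
Since Q = 0.174 < Kc = 5.86, the reaction proceeds forward (toward products) to reach equilibrium.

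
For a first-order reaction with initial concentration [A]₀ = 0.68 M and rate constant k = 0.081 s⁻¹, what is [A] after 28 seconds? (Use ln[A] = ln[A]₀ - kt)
0.0704 M

ln[A] = ln[A]₀ - k·t = ln(0.68) - (0.081)·(28) = -0.3857 - 2.2680 = -2.6537
[A] = e^(-2.6537) = 0.0704 M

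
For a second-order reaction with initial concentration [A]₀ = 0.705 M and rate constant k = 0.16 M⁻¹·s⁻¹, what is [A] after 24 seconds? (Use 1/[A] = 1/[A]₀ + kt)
0.1902 M

1/[A] = 1/[A]₀ + k·t = 1/0.705 + (0.16)·(24) = 1.4184 + 3.8400 = 5.2584
[A] = 1/5.2584 = 0.1902 M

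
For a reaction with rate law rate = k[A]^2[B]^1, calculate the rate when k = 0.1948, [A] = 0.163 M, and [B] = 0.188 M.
0.000973 M/s

rate = k·[A]^2·[B]^1 = 0.1948·(0.163)^2·(0.188)^1 = 0.1948·0.026569·0.188 = 0.000973 M/s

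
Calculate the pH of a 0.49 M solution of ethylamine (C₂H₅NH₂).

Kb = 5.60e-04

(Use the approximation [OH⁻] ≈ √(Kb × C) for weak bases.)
pH = 12.22

[OH⁻] = √(Kb × C) = √(5.60e-04 × 0.49) = 1.6565e-02. pOH = 1.78, pH = 14 - pOH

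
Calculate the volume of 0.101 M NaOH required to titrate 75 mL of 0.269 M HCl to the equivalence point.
V_{base} = 199.8 mL

At equivalence: moles acid = moles base.
moles HCl = 0.269 M × 0.075 L = 0.020175 mol
V_NaOH = 0.020175 mol ÷ 0.101 M = 0.1998 L = 199.8 mL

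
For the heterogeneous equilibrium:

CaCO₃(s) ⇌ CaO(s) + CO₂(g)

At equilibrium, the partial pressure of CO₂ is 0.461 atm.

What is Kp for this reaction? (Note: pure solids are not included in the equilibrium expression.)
K_p = 0.461

Solids (CaCO₃, CaO) have activity 1 and are excluded.
Kp = P(CO₂) = 0.461.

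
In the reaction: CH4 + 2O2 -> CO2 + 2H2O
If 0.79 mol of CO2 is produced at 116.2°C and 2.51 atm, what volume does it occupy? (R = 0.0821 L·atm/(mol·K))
T = 116.2°C + 273.15 = 389.35 K
V = nRT/P = (0.79 × 0.0821 × 389.35) / 2.51
V = 10.06 L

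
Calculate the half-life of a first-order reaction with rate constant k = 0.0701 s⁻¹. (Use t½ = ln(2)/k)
9.89 s

t½ = ln(2)/k = 0.6931/0.0701 = 9.89 s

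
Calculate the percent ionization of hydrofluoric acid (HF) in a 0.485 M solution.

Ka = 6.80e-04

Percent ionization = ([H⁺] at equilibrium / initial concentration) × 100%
Percent ionization = 3.67%

Let x = [H⁺]. Ka = x²/(C - x) ⇒ x² + (6.80e-04)x - (6.80e-04)(0.485) = 0. x = 1.7824e-02. Percent = (1.7824e-02/0.485) × 100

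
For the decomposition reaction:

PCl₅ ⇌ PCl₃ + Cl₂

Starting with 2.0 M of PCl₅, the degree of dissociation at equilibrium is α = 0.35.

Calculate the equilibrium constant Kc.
K_c = 0.3769

x = α·[A]₀ = 0.35 × 2.0 = 0.7 M dissociated.
At eq: [PCl₅] = 2.0 − 0.7 = 1.3 M; [PCl₃] = [Cl₂] = x = 0.7 M.
Kc = [PCl₃][Cl₂]/[PCl₅] = (0.7)²/1.3 = 0.3769.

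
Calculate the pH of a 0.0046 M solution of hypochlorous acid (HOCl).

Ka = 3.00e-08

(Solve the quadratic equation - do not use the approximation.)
pH = 4.93

x² + Ka×x - Ka×C = 0. Using quadratic formula: [H⁺] = 1.1732e-05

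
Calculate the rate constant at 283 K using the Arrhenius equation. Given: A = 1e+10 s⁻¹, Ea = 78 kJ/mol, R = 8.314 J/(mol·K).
4.01e-05 s⁻¹

k = A·exp(-Ea/(R·T)) = 1e+10·exp(-78000/(8.314·283)) = 1e+10·exp(-33.1511) = 1e+10·4.0055e-15 = 4.01e-05 s⁻¹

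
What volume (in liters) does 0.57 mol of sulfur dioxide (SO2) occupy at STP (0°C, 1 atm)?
At STP, 1 mol of gas occupies 22.4 L
Volume = 0.57 mol × 22.4 L/mol = 12.77 L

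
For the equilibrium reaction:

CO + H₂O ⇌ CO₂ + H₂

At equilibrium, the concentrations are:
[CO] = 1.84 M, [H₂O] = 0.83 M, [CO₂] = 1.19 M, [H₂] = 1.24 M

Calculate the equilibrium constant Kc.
K_c = 0.9662

Kc = ([CO₂] × [H₂]) / ([CO] × [H₂O])
   = ((1.19)·(1.24)) / ((1.84)·(0.83))
   = 1.4756 / 1.5272 = 0.9662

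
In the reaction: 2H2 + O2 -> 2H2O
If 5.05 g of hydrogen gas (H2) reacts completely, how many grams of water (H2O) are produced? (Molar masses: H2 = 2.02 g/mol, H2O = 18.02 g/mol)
Moles of H2 = 5.05 g ÷ 2.02 g/mol = 2.5 mol
Mole ratio: 2 mol H2O / 2 mol H2
Moles of H2O = 2.5 × (2/2) = 2.5 mol
Mass of H2O = 2.5 mol × 18.02 g/mol = 45.05 g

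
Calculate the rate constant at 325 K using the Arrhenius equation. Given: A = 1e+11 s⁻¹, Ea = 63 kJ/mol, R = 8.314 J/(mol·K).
7.48e+00 s⁻¹

k = A·exp(-Ea/(R·T)) = 1e+11·exp(-63000/(8.314·325)) = 1e+11·exp(-23.3156) = 1e+11·7.4843e-11 = 7.48e+00 s⁻¹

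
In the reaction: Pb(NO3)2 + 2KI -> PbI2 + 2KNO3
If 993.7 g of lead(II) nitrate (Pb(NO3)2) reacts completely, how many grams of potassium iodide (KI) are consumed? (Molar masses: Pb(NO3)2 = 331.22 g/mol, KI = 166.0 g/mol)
Moles of Pb(NO3)2 = 993.7 g ÷ 331.22 g/mol = 3.00012 mol
Mole ratio: 2 mol KI / 1 mol Pb(NO3)2
Moles of KI = 3.00012 × (2/1) = 6.00024 mol
Mass of KI = 6.00024 mol × 166.0 g/mol = 996 g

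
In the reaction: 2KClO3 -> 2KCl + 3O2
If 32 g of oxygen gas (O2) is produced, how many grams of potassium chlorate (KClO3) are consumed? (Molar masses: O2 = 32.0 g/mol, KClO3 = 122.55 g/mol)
Moles of O2 = 32 g ÷ 32.0 g/mol = 1 mol
Mole ratio: 2 mol KClO3 / 3 mol O2
Moles of KClO3 = 1 × (2/3) = 0.666667 mol
Mass of KClO3 = 0.666667 mol × 122.55 g/mol = 81.7 g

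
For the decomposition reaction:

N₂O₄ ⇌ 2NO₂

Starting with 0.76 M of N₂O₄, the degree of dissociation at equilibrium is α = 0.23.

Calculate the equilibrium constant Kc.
K_c = 0.2089

x = α·[A]₀ = 0.23 × 0.76 = 0.1748 M dissociated.
At eq: [N₂O₄] = 0.76 − 0.1748 = 0.5852 M; [NO₂] = 2x = 0.3496 M.
Kc = [NO₂]²/[N₂O₄] = (0.3496)²/0.5852 = 0.2089.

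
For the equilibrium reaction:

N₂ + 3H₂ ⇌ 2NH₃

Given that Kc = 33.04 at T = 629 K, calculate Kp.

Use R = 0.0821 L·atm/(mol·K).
K_p = 0.0124

Δn = (moles gaseous products) − (moles gaseous reactants) = -2
T = 629 K; RT = 0.0821 × 629 = 51.6409
Kp = Kc·(RT)^Δn = 33.04 × (51.6409)^-2 = 33.04 × 0.000374984 = 0.0124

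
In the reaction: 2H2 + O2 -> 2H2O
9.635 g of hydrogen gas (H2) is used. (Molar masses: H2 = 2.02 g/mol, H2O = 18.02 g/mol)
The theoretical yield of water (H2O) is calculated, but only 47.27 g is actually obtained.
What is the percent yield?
Moles of H2 = 9.635 g ÷ 2.02 g/mol = 4.7698 mol
Mole ratio: 2 mol H2O / 2 mol H2
Moles of H2O = 4.7698 × (2/2) = 4.7698 mol
Theoretical yield = 4.7698 mol × 18.02 g/mol = 85.952 g
Actual yield = 47.27 g
Percent yield = (47.27 / 85.952) × 100% = 55.0%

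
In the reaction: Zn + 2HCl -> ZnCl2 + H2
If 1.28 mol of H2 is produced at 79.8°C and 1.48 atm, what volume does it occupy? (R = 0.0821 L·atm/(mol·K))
T = 79.8°C + 273.15 = 352.95 K
V = nRT/P = (1.28 × 0.0821 × 352.95) / 1.48
V = 25.06 L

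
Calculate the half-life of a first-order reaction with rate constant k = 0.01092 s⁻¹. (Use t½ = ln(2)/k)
63.48 s

t½ = ln(2)/k = 0.6931/0.01092 = 63.48 s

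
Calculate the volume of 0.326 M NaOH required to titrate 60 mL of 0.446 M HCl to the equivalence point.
V_{base} = 82.1 mL

At equivalence: moles acid = moles base.
moles HCl = 0.446 M × 0.06 L = 0.02676 mol
V_NaOH = 0.02676 mol ÷ 0.326 M = 0.08209 L = 82.1 mL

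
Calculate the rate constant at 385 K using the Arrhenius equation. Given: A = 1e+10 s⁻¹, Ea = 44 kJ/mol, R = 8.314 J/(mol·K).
1.07e+04 s⁻¹

k = A·exp(-Ea/(R·T)) = 1e+10·exp(-44000/(8.314·385)) = 1e+10·exp(-13.7462) = 1e+10·1.0718e-06 = 1.07e+04 s⁻¹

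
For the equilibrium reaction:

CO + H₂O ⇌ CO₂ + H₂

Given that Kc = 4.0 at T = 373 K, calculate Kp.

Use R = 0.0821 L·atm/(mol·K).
K_p = 4.0000

Δn = (moles gaseous products) − (moles gaseous reactants) = 0
T = 373 K; RT = 0.0821 × 373 = 30.6233
Kp = Kc·(RT)^Δn = 4.0 × (30.6233)^0 = 4.0 × 1 = 4.0000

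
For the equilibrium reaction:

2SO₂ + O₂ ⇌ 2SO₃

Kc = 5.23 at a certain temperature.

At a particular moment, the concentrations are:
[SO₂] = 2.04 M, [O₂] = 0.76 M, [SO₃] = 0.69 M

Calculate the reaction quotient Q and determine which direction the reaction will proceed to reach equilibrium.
Q = 0.151, Q < K, reaction proceeds forward (toward products)

Q = ([SO₃]^2) / ([SO₂]^2 × [O₂])
  = ((0.69)^2) / ((2.04)^2·(0.76)) = 0.4761/3.1628 = 0.1505
Since Q = 0.1505 < Kc = 5.23, the reaction proceeds forward (toward products) to reach equilibrium.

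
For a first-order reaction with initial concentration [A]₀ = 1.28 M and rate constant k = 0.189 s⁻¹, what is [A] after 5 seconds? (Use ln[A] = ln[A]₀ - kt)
0.4975 M

ln[A] = ln[A]₀ - k·t = ln(1.28) - (0.189)·(5) = 0.2469 - 0.9450 = -0.6981
[A] = e^(-0.6981) = 0.4975 M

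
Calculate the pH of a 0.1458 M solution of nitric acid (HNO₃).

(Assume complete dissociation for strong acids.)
pH = 0.84

[H⁺] = 0.1458 M for strong acid. pH = -log[H⁺] = -log(0.1458)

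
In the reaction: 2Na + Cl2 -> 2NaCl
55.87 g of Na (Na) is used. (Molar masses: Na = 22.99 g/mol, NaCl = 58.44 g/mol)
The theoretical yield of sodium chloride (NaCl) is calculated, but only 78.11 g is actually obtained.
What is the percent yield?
Moles of Na = 55.87 g ÷ 22.99 g/mol = 2.43019 mol
Mole ratio: 2 mol NaCl / 2 mol Na
Moles of NaCl = 2.43019 × (2/2) = 2.43019 mol
Theoretical yield = 2.43019 mol × 58.44 g/mol = 142.02 g
Actual yield = 78.11 g
Percent yield = (78.11 / 142.02) × 100% = 55.0%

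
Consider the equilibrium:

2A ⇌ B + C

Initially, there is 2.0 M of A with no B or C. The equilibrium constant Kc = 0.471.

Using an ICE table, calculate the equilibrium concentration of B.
[B] = 0.579 M

ICE: [A] = 2.0 − 2x, [B] = [C] = x.
Kc = x²/(2.0 − 2x)² = 0.471 ⇒ √Kc = x/(2.0 − 2x).
x = √0.471·2.0/(1 + 2√0.471) = 0.68629·2.0/2.3726 = 0.57852.
[B] = x = 0.579 M.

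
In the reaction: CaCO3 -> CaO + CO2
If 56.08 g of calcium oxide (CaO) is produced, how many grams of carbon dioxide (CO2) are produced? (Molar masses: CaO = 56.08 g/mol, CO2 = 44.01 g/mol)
Moles of CaO = 56.08 g ÷ 56.08 g/mol = 1 mol
Mole ratio: 1 mol CO2 / 1 mol CaO
Moles of CO2 = 1 × (1/1) = 1 mol
Mass of CO2 = 1 mol × 44.01 g/mol = 44.01 g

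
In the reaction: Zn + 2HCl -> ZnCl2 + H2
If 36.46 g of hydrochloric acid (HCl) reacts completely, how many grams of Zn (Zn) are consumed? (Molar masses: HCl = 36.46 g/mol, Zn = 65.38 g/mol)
Moles of HCl = 36.46 g ÷ 36.46 g/mol = 1 mol
Mole ratio: 1 mol Zn / 2 mol HCl
Moles of Zn = 1 × (1/2) = 0.5 mol
Mass of Zn = 0.5 mol × 65.38 g/mol = 32.69 g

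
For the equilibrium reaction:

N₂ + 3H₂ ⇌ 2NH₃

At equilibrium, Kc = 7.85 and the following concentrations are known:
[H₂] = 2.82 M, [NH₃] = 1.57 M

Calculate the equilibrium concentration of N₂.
[N₂] = 0.0140 M

Kc = ([NH₃]^2) / ([N₂] × [H₂]^3) = 7.85
[N₂]^1 = (product terms)/(Kc · other reactant terms) = 2.4649 / (7.85 · 22.426) = 0.014002
[N₂] = 0.0140 M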